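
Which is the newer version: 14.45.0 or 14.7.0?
14.45.0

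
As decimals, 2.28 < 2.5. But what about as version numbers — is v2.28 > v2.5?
True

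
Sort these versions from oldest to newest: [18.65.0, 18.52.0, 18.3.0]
[18.3.0, 18.52.0, 18.65.0]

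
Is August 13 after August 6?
Yes. Day 13 comes after day 6 in August — this is a date comparison, not a decimal one (the decimal 8.13 would be smaller than 8.6).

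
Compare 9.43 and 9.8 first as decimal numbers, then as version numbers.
As decimals: 9.43 < 9.8. As versions: v9.43 > v9.8 (minor version 43 > 8).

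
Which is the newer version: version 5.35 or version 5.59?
version 5.59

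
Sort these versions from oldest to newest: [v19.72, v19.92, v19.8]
[v19.8, v19.72, v19.92]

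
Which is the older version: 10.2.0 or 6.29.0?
6.29.0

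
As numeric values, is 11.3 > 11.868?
False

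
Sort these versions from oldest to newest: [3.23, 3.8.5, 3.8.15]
[3.8.5, 3.8.15, 3.23]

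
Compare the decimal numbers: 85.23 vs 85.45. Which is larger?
85.45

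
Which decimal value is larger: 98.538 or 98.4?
98.538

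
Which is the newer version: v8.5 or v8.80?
v8.80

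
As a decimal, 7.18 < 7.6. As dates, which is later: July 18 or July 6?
July 18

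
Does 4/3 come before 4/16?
Yes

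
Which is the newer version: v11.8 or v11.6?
v11.8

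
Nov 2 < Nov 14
True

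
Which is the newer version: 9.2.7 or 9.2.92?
9.2.92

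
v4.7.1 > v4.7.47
False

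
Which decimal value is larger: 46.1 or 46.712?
46.712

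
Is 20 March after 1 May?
No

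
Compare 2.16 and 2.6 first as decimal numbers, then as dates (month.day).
As decimals: 2.16 < 2.6. As dates: 2/16 is later than 2/6 (day 16 > day 6).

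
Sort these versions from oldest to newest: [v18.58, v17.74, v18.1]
[v17.74, v18.1, v18.58]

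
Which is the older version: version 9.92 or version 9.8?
version 9.8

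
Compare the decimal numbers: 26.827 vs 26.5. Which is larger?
26.827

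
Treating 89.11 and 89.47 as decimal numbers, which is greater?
89.47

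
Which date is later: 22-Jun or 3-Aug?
3-Aug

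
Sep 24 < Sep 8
False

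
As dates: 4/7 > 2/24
True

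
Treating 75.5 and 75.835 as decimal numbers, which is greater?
75.835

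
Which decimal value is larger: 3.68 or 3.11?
3.68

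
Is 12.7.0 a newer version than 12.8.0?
No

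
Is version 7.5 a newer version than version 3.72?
Yes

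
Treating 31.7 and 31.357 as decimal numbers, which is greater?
31.7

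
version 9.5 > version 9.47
False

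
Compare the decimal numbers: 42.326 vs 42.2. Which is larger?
42.326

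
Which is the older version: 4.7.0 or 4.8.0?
4.7.0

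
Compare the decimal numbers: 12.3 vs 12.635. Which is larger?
12.635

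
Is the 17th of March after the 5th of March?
Yes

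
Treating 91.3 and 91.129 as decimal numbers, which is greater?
91.3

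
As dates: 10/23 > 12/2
False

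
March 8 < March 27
True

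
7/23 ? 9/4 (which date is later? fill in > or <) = <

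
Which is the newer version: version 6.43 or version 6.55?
version 6.55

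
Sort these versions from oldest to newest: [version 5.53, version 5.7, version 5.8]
[version 5.7, version 5.8, version 5.53]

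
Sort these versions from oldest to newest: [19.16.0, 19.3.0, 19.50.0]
[19.3.0, 19.16.0, 19.50.0]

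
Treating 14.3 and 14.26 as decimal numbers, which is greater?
14.3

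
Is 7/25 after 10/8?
No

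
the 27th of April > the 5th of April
True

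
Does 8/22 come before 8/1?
No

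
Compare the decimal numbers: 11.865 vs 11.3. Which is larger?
11.865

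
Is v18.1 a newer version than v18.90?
No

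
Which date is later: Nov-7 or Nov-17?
Nov-17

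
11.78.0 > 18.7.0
False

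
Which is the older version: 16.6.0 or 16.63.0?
16.6.0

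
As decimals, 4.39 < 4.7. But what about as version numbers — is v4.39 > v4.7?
True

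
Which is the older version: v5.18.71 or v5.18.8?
v5.18.8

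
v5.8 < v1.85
False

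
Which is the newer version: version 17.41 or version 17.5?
version 17.41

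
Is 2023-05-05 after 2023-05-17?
No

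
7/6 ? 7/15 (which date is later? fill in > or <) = <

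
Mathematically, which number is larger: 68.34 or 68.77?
68.77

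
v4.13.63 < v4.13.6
False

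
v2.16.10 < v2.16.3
False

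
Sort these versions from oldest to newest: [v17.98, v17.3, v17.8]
[v17.3, v17.8, v17.98]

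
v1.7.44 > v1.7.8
True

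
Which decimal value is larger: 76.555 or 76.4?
76.555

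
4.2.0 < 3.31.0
False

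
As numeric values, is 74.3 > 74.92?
False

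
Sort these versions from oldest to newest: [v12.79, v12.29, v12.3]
[v12.3, v12.29, v12.79]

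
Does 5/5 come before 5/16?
Yes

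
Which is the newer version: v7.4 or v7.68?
v7.68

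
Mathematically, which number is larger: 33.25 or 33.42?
33.42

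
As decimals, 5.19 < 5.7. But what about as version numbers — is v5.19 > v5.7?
True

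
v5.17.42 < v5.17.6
False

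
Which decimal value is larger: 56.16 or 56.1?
56.16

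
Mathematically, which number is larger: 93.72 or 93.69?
93.72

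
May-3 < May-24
True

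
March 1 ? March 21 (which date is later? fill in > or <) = <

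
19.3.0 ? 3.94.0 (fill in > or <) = >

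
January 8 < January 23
True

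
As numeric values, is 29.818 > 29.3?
True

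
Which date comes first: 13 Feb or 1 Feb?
1 Feb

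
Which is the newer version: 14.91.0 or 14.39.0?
14.91.0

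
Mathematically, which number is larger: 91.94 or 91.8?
91.94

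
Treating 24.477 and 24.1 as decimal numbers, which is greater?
24.477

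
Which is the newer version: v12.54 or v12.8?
v12.54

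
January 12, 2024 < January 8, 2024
False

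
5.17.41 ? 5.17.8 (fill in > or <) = >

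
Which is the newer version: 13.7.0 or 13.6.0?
13.7.0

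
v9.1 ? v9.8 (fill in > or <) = <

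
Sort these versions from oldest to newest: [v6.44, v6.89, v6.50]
[v6.44, v6.50, v6.89]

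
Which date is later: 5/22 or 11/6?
11/6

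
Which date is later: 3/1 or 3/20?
3/20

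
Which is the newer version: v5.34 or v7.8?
v7.8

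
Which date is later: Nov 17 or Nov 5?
Nov 17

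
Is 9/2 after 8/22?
Yes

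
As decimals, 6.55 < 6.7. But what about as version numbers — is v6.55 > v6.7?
True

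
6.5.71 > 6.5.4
True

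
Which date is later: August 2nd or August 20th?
August 20th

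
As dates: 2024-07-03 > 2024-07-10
False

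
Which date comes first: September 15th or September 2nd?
September 2nd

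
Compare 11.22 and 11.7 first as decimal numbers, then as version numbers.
As decimals: 11.22 < 11.7. As versions: v11.22 > v11.7 (minor version 22 > 7).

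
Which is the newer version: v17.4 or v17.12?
v17.12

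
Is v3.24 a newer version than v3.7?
Yes. Version numbers are compared segment by segment as integers, not as decimals: minor version 24 > 7, so v3.24 > v3.7 (even though the decimal 3.24 < 3.7).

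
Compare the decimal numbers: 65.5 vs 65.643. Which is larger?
65.643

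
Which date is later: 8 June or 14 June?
14 June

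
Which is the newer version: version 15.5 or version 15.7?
version 15.7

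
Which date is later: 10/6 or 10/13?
10/13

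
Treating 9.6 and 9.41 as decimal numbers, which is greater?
9.6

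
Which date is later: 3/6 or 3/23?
3/23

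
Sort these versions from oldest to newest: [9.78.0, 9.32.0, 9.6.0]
[9.6.0, 9.32.0, 9.78.0]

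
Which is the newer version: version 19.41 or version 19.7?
version 19.41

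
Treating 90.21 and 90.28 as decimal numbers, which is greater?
90.28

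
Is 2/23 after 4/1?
No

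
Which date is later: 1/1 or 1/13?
1/13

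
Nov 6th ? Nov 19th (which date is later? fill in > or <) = <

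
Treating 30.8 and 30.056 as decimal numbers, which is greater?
30.8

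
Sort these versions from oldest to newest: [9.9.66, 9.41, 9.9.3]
[9.9.3, 9.9.66, 9.41]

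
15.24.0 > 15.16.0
True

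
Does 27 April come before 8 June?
Yes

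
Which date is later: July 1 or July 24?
July 24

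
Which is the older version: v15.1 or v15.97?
v15.1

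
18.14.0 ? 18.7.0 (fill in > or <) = >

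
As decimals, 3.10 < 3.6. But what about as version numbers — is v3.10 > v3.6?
True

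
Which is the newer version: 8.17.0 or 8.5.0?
8.17.0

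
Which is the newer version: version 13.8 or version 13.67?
version 13.67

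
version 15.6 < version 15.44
True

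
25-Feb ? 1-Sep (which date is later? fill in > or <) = <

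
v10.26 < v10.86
True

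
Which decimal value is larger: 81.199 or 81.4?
81.4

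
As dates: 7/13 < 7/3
False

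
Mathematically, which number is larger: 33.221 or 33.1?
33.221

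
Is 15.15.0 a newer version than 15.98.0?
No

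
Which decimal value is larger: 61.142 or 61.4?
61.4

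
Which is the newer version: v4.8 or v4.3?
v4.8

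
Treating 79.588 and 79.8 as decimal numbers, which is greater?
79.8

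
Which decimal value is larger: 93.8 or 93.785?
93.8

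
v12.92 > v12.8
True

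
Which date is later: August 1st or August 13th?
August 13th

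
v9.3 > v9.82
False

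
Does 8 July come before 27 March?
No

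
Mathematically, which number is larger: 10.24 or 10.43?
10.43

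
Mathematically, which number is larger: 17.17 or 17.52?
17.52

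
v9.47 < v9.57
True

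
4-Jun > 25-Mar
True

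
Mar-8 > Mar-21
False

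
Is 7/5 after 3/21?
Yes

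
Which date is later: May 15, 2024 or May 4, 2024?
May 15, 2024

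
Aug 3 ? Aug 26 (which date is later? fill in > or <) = <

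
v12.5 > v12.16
False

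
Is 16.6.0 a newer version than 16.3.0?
Yes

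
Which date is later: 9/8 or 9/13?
9/13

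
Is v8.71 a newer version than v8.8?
Yes. Version numbers are compared segment by segment as integers, not as decimals: minor version 71 > 8, so v8.71 > v8.8 (even though the decimal 8.71 < 8.8).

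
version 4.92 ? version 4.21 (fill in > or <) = >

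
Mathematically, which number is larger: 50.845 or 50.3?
50.845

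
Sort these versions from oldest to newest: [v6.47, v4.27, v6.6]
[v4.27, v6.6, v6.47]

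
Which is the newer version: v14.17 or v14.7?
v14.17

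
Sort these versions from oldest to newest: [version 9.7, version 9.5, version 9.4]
[version 9.4, version 9.5, version 9.7]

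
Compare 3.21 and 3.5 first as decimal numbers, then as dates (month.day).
As decimals: 3.21 < 3.5. As dates: 3/21 is later than 3/5 (day 21 > day 5).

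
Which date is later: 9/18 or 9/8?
9/18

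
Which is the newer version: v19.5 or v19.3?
v19.5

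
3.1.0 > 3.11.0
False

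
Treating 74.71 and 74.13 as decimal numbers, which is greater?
74.71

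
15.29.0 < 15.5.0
False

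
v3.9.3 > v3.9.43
False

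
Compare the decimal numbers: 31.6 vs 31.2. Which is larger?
31.6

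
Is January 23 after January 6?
Yes. Day 23 comes after day 6 in January — this is a date comparison, not a decimal one (the decimal 1.23 would be smaller than 1.6).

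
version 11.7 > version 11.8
False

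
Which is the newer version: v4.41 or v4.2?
v4.41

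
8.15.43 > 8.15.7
True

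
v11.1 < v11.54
True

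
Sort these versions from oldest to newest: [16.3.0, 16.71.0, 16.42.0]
[16.3.0, 16.42.0, 16.71.0]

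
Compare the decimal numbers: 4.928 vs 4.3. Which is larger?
4.928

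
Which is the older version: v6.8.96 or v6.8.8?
v6.8.8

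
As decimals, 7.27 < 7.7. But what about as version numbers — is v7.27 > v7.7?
True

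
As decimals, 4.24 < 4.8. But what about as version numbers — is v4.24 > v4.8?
True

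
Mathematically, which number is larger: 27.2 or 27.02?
27.2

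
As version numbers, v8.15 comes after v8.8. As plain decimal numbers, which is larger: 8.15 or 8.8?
8.8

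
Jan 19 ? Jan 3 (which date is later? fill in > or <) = >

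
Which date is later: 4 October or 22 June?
4 October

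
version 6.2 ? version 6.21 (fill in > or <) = <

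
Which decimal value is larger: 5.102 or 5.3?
5.3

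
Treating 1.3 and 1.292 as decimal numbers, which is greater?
1.3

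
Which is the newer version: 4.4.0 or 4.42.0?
4.42.0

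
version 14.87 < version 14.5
False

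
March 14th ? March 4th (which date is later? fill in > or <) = >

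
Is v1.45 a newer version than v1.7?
Yes. Version numbers are compared segment by segment as integers, not as decimals: minor version 45 > 7, so v1.45 > v1.7 (even though the decimal 1.45 < 1.7).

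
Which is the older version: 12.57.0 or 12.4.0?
12.4.0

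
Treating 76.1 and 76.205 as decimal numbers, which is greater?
76.205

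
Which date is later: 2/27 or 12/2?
12/2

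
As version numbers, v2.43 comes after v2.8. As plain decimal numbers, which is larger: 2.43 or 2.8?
2.8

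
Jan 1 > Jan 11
False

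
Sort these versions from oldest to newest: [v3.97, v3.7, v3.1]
[v3.1, v3.7, v3.97]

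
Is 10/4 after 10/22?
No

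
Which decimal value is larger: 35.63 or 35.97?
35.97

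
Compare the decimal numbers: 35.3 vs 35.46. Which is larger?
35.46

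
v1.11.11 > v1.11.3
True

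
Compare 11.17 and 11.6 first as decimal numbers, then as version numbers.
As decimals: 11.17 < 11.6. As versions: v11.17 > v11.6 (minor version 17 > 6).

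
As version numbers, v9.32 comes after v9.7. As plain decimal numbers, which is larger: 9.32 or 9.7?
9.7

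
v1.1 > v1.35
False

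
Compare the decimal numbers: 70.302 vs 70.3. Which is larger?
70.302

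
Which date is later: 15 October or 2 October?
15 October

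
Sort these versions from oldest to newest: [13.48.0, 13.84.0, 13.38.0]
[13.38.0, 13.48.0, 13.84.0]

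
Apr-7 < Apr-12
True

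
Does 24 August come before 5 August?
No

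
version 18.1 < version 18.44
True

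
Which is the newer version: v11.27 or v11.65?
v11.65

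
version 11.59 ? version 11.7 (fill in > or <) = >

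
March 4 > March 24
False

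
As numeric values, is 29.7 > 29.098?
True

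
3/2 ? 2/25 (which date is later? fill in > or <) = >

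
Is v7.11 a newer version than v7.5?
Yes. Version numbers are compared segment by segment as integers, not as decimals: minor version 11 > 5, so v7.11 > v7.5 (even though the decimal 7.11 < 7.5).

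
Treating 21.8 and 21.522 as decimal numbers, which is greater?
21.8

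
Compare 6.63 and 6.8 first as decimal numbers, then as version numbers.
As decimals: 6.63 < 6.8. As versions: v6.63 > v6.8 (minor version 63 > 8).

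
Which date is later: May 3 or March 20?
May 3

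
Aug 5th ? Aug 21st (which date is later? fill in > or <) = <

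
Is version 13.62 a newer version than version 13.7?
Yes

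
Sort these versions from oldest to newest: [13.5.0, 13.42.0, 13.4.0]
[13.4.0, 13.5.0, 13.42.0]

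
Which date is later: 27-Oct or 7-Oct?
27-Oct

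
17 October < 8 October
False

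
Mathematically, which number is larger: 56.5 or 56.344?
56.5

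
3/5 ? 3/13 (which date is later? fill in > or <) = <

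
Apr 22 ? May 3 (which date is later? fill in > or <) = <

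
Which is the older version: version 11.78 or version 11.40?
version 11.40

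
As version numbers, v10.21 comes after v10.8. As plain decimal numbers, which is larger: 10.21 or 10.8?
10.8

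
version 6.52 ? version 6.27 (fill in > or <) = >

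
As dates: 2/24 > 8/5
False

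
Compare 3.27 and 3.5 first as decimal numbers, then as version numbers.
As decimals: 3.27 < 3.5. As versions: v3.27 > v3.5 (minor version 27 > 5).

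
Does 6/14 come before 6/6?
No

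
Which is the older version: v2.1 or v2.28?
v2.1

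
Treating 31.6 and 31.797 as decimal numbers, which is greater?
31.797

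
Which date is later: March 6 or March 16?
March 16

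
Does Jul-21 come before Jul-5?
No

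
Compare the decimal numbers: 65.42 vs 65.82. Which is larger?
65.82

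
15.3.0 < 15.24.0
True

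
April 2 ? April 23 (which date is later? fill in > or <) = <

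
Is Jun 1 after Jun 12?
No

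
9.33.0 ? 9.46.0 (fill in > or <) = <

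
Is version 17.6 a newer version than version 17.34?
No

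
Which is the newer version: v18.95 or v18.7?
v18.95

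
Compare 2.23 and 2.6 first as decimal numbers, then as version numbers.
As decimals: 2.23 < 2.6. As versions: v2.23 > v2.6 (minor version 23 > 6).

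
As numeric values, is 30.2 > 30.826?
False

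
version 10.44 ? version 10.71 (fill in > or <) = <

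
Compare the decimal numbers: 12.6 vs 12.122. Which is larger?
12.6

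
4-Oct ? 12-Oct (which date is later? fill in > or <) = <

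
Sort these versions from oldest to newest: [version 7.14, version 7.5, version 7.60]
[version 7.5, version 7.14, version 7.60]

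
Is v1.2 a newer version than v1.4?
No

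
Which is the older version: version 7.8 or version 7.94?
version 7.8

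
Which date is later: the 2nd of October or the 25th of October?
the 25th of October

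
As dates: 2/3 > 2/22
False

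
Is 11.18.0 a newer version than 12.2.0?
No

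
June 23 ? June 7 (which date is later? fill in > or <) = >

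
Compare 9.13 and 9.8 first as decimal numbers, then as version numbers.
As decimals: 9.13 < 9.8. As versions: v9.13 > v9.8 (minor version 13 > 8).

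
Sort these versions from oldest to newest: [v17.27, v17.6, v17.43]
[v17.6, v17.27, v17.43]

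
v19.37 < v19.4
False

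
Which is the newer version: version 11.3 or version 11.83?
version 11.83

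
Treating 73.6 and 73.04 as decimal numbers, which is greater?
73.6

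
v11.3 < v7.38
False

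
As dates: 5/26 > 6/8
False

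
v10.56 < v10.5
False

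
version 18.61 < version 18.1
False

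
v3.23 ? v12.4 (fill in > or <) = <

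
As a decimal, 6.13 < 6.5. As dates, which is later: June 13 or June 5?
June 13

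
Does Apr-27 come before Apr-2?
No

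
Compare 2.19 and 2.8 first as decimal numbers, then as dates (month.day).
As decimals: 2.19 < 2.8. As dates: 2/19 is later than 2/8 (day 19 > day 8).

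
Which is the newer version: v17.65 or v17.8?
v17.65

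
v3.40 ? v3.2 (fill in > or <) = >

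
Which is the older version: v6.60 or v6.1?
v6.1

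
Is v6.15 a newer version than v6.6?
Yes. Version numbers are compared segment by segment as integers, not as decimals: minor version 15 > 6, so v6.15 > v6.6 (even though the decimal 6.15 < 6.6).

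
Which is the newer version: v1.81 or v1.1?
v1.81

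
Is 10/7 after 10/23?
No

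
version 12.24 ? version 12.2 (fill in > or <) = >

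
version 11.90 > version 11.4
True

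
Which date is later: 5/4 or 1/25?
5/4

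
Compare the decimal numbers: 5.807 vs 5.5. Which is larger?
5.807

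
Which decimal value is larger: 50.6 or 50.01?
50.6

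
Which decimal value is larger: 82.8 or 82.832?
82.832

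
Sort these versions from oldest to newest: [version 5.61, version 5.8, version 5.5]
[version 5.5, version 5.8, version 5.61]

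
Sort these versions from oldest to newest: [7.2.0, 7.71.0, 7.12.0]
[7.2.0, 7.12.0, 7.71.0]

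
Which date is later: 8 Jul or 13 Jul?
13 Jul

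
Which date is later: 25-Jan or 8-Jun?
8-Jun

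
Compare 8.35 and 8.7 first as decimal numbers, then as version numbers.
As decimals: 8.35 < 8.7. As versions: v8.35 > v8.7 (minor version 35 > 7).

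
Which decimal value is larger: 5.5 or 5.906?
5.906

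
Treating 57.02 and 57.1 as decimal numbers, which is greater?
57.1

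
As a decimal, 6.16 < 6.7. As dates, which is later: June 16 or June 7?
June 16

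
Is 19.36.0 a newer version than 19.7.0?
Yes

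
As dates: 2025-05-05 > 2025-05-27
False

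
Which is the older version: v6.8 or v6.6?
v6.6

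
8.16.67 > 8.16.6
True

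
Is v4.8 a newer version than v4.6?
Yes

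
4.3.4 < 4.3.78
True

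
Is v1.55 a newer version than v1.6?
Yes. Version numbers are compared segment by segment as integers, not as decimals: minor version 55 > 6, so v1.55 > v1.6 (even though the decimal 1.55 < 1.6).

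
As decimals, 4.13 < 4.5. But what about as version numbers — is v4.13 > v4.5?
True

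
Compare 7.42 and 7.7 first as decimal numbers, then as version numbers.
As decimals: 7.42 < 7.7. As versions: v7.42 > v7.7 (minor version 42 > 7).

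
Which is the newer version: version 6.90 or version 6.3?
version 6.90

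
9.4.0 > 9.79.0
False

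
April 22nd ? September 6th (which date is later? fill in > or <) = <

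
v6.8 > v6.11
False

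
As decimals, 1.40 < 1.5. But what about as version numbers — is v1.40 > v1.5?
True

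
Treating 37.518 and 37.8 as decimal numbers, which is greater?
37.8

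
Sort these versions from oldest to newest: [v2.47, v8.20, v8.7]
[v2.47, v8.7, v8.20]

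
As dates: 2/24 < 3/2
True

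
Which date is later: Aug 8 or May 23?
Aug 8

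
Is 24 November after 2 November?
Yes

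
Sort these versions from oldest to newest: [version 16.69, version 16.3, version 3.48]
[version 3.48, version 16.3, version 16.69]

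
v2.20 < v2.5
False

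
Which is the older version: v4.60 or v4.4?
v4.4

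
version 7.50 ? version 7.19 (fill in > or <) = >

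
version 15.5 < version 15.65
True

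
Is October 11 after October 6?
Yes. Day 11 comes after day 6 in October — this is a date comparison, not a decimal one (the decimal 10.11 would be smaller than 10.6).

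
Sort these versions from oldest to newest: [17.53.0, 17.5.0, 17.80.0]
[17.5.0, 17.53.0, 17.80.0]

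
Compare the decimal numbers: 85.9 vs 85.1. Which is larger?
85.9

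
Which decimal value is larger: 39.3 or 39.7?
39.7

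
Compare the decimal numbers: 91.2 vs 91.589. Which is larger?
91.589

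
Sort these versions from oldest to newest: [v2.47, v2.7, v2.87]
[v2.7, v2.47, v2.87]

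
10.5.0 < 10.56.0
True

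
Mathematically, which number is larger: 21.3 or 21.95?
21.95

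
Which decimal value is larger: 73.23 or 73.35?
73.35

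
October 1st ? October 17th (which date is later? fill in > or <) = <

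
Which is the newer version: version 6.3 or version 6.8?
version 6.8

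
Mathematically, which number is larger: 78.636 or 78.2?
78.636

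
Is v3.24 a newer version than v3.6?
Yes. Version numbers are compared segment by segment as integers, not as decimals: minor version 24 > 6, so v3.24 > v3.6 (even though the decimal 3.24 < 3.6).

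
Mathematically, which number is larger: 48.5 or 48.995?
48.995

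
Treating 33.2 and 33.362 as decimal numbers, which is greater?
33.362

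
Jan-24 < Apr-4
True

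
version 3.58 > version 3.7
True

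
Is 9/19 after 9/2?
Yes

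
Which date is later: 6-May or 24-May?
24-May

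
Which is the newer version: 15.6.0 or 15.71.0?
15.71.0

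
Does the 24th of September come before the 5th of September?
No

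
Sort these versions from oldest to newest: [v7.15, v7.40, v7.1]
[v7.1, v7.15, v7.40]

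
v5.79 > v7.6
False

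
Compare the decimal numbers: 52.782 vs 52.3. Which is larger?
52.782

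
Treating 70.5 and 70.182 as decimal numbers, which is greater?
70.5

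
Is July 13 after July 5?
Yes. Day 13 comes after day 5 in July — this is a date comparison, not a decimal one (the decimal 7.13 would be smaller than 7.5).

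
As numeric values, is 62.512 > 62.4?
True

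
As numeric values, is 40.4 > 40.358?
True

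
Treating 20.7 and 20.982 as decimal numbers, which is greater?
20.982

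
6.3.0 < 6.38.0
True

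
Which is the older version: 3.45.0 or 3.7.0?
3.7.0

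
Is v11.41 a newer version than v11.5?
Yes. Version numbers are compared segment by segment as integers, not as decimals: minor version 41 > 5, so v11.41 > v11.5 (even though the decimal 11.41 < 11.5).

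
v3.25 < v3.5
False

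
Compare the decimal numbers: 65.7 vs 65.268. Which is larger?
65.7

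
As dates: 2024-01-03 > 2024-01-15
False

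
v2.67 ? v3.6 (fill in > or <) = <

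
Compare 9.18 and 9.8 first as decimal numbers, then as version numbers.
As decimals: 9.18 < 9.8. As versions: v9.18 > v9.8 (minor version 18 > 8).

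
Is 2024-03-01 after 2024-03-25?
No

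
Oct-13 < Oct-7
False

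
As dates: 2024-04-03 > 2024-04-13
False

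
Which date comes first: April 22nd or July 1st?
April 22nd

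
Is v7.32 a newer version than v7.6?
Yes. Version numbers are compared segment by segment as integers, not as decimals: minor version 32 > 6, so v7.32 > v7.6 (even though the decimal 7.32 < 7.6).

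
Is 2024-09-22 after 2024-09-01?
Yes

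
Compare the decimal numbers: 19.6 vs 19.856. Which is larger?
19.856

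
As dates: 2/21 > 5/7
False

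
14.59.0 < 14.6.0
False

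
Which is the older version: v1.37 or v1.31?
v1.31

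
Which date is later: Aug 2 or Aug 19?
Aug 19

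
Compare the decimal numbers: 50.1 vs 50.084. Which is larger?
50.1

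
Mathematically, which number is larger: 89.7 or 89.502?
89.7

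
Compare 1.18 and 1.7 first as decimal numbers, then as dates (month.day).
As decimals: 1.18 < 1.7. As dates: 1/18 is later than 1/7 (day 18 > day 7).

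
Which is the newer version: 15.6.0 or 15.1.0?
15.6.0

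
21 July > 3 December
False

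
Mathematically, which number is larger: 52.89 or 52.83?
52.89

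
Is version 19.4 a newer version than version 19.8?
No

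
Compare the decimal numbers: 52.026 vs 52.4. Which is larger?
52.4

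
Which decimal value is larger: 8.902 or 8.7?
8.902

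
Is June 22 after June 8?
Yes. Day 22 comes after day 8 in June — this is a date comparison, not a decimal one (the decimal 6.22 would be smaller than 6.8).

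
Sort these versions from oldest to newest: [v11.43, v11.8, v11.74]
[v11.8, v11.43, v11.74]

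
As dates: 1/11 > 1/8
True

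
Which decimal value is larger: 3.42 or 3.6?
3.6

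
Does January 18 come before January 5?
No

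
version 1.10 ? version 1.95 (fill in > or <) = <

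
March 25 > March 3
True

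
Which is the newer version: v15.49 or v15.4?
v15.49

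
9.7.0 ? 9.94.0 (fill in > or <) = <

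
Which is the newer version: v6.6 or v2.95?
v6.6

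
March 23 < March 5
False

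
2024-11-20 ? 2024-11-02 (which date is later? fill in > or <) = >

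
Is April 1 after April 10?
No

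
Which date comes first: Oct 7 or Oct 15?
Oct 7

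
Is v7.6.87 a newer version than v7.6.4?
Yes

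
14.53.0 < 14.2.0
False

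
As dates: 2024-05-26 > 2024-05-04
True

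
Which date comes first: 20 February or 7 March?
20 February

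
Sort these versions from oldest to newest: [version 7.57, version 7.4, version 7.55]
[version 7.4, version 7.55, version 7.57]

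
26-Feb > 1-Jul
False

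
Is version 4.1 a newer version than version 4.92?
No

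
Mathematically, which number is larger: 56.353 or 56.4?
56.4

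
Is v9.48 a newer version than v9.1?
Yes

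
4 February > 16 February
False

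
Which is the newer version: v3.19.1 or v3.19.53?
v3.19.53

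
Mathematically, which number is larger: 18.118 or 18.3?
18.3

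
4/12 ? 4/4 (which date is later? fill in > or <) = >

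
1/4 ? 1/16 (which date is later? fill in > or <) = <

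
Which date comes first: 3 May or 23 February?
23 February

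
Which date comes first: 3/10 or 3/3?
3/3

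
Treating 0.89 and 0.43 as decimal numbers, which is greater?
0.89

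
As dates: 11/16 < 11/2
False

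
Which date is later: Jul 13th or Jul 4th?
Jul 13th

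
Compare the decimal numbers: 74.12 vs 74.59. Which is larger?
74.59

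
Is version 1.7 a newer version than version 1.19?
No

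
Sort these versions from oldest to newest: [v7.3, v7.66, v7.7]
[v7.3, v7.7, v7.66]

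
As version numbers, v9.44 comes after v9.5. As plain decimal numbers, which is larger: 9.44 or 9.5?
9.5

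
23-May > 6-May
True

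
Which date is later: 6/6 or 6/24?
6/24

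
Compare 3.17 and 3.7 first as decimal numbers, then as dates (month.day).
As decimals: 3.17 < 3.7. As dates: 3/17 is later than 3/7 (day 17 > day 7).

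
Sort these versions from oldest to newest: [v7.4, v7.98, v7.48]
[v7.4, v7.48, v7.98]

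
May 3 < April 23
False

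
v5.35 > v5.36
False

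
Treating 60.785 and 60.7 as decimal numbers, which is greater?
60.785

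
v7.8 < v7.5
False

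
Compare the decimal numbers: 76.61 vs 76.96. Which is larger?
76.96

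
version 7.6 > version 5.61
True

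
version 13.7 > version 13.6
True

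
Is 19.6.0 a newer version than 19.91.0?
No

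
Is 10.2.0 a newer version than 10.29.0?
No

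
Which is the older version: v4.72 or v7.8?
v4.72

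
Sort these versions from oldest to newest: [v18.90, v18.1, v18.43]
[v18.1, v18.43, v18.90]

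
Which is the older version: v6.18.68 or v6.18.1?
v6.18.1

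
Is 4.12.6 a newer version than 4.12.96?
No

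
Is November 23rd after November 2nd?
Yes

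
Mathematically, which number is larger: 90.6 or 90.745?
90.745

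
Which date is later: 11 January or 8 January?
11 January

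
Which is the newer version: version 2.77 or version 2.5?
version 2.77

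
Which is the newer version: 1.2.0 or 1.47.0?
1.47.0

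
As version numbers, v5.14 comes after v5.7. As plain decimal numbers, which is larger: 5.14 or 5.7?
5.7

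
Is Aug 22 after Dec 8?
No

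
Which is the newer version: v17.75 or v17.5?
v17.75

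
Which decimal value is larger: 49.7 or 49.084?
49.7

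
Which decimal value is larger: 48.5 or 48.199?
48.5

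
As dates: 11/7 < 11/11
True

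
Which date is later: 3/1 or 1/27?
3/1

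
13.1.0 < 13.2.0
True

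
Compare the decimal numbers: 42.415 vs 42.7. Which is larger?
42.7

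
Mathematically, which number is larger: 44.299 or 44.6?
44.6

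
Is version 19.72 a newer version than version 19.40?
Yes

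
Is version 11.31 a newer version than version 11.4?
Yes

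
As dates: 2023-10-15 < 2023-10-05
False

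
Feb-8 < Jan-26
False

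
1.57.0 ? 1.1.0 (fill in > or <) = >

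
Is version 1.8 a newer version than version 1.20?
No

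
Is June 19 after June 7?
Yes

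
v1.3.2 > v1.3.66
False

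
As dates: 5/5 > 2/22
True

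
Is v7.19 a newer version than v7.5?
Yes. Version numbers are compared segment by segment as integers, not as decimals: minor version 19 > 5, so v7.19 > v7.5 (even though the decimal 7.19 < 7.5).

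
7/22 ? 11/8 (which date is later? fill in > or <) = <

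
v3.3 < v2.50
False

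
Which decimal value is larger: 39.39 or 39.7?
39.7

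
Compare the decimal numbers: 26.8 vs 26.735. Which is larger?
26.8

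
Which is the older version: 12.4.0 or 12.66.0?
12.4.0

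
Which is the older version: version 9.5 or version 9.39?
version 9.5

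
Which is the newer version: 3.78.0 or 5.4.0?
5.4.0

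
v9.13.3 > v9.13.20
False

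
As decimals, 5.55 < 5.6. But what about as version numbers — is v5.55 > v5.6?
True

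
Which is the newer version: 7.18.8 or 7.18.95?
7.18.95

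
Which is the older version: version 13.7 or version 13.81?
version 13.7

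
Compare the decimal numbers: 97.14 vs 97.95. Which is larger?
97.95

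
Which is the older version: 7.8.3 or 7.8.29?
7.8.3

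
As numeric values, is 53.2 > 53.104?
True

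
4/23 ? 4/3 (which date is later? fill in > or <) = >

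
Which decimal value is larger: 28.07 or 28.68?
28.68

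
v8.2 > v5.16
True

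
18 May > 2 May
True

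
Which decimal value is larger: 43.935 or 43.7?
43.935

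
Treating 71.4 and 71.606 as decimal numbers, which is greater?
71.606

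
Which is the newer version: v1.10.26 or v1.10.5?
v1.10.26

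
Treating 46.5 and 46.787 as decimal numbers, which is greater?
46.787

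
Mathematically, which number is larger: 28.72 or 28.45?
28.72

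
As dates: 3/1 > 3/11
False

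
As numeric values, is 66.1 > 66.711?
False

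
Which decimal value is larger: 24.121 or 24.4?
24.4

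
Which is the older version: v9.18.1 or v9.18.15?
v9.18.1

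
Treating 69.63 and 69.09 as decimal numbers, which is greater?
69.63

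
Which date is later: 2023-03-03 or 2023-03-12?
2023-03-12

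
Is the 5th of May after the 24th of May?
No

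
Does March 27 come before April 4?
Yes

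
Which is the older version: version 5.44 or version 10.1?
version 5.44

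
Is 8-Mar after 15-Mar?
No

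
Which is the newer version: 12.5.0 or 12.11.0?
12.11.0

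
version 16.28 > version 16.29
False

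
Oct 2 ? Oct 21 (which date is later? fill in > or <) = <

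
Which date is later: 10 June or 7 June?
10 June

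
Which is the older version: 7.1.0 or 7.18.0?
7.1.0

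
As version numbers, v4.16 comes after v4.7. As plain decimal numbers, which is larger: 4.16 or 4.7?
4.7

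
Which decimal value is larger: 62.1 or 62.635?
62.635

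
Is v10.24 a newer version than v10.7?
Yes. Version numbers are compared segment by segment as integers, not as decimals: minor version 24 > 7, so v10.24 > v10.7 (even though the decimal 10.24 < 10.7).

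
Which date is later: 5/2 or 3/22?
5/2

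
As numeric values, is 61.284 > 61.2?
True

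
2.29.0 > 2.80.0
False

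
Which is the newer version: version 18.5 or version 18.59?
version 18.59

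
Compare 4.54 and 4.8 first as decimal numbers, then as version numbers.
As decimals: 4.54 < 4.8. As versions: v4.54 > v4.8 (minor version 54 > 8).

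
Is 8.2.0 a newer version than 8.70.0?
No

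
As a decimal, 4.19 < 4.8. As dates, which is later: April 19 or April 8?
April 19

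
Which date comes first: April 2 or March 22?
March 22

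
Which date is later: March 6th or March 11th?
March 11th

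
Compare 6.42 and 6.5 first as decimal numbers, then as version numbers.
As decimals: 6.42 < 6.5. As versions: v6.42 > v6.5 (minor version 42 > 5).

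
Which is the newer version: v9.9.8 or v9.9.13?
v9.9.13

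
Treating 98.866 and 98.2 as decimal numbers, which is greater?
98.866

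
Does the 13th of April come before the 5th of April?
No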